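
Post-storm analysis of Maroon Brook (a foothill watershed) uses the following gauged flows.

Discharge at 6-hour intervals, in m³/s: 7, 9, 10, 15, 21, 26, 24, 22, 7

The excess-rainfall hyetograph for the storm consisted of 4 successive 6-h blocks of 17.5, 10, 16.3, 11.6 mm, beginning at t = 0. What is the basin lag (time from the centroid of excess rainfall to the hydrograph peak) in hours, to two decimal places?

t_L ≈ 18.62 h

Centroid of excess rainfall: t_c = Σ P_i·t̄_i / ΣP_i = 11.3827 h (block centres at 3, 9, 15, 21 h).
Hydrograph peak occurs at t = 30 h, so basin lag t_L = 30 − 11.3827 = 18.62 h.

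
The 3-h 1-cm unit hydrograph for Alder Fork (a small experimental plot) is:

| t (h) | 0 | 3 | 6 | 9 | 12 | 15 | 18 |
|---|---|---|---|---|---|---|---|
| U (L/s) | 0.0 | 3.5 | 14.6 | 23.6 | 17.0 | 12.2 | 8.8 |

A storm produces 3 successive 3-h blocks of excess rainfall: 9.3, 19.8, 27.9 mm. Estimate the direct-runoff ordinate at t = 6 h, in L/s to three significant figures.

Q ≈ 20.5 L/s

By discrete convolution, Q_j = Σ (P_i / 10 mm) · U_{j−i}.
At t = 6 h (j=2): Q = (9.3/10)·14.6 + (19.8/10)·3.5 + (27.9/10)·0.0 = 20.5 L/s.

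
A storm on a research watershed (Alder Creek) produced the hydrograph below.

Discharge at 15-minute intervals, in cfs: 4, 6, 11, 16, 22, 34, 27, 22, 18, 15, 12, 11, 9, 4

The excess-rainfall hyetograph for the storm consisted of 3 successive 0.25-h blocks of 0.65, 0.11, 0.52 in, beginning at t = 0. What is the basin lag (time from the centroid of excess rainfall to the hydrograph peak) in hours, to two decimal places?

Centroid of excess rainfall: t_c = Σ P_i·t̄_i / ΣP_i = 0.3496 h (block centres at 0.125, 0.375, 0.625 h).
Hydrograph peak occurs at t = 1.25 h, so basin lag t_L = 1.25 − 0.3496 = 0.90 h.

t_L ≈ 0.90 h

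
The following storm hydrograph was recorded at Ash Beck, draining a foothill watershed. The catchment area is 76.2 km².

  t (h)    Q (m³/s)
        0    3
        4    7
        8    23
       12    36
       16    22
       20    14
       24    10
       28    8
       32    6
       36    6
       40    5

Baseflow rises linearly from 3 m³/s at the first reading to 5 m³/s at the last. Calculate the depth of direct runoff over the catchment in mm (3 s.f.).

d ≈ 18.1 mm

Direct runoff: 0.00, 3.80, 19.60, 32.40, 18.20, 10.00, 5.80, 3.60, 1.40, 1.20, 0.00 m³/s; ΣQ_DR = 96.00 m³/s.
V = ΣQ_DR · Δt = 96.00 × 14400 s = 1.382 × 10^6 m³.
Over A = 76.2 km², depth = V / A = 18.1 mm.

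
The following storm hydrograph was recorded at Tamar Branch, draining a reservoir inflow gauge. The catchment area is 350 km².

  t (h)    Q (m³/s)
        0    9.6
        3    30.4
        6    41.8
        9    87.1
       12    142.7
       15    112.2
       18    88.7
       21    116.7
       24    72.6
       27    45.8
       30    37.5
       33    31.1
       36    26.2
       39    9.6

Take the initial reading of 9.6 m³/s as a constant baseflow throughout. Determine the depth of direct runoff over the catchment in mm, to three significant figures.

Direct runoff: 0.0, 20.8, 32.2, 77.5, 133.1, 102.6, 79.1, 107.1, 63.0, 36.2, 27.9, 21.5, 16.6, 0.0 m³/s; ΣQ_DR = 717.6 m³/s.
V = ΣQ_DR · Δt = 717.6 × 10800 s = 7.750 × 10^6 m³.
Over A = 350 km², depth = V / A = 22.1 mm.

d ≈ 22.1 mm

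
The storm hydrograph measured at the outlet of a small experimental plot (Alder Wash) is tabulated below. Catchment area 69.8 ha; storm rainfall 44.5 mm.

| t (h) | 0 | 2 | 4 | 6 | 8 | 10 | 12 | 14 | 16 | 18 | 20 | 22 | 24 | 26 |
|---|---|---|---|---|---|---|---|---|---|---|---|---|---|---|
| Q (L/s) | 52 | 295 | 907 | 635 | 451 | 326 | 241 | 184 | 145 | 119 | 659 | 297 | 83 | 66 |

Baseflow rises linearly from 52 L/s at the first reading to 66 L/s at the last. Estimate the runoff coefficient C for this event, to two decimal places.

ΣQ_DR = 3634 L/s; V = ΣQ_DR·Δt = 2.616 × 10^7 L.
Runoff depth d = V / A = 37.49 mm.
C = d / P = 37.49 / 44.5 = 0.84.

C ≈ 0.84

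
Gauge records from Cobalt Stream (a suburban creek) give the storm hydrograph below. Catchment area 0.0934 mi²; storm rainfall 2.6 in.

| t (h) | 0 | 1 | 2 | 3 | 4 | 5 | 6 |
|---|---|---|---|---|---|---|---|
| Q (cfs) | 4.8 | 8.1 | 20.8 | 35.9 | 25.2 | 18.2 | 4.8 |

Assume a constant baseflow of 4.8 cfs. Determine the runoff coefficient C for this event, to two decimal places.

C ≈ 0.54

ΣQ_DR = 84.20 cfs; V = ΣQ_DR·Δt = 3.031 × 10^5 ft³.
Runoff depth d = V / A = 1.397 in.
C = d / P = 1.397 / 2.6 = 0.54.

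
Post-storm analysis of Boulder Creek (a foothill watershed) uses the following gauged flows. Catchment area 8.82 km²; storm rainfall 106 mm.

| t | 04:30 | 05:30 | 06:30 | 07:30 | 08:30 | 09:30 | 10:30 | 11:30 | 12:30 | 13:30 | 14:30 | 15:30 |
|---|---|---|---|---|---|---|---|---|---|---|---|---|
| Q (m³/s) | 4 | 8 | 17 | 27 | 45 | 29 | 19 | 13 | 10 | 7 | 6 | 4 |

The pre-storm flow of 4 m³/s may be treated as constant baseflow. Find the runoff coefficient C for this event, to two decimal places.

C ≈ 0.54

ΣQ_DR = 141.0 m³/s; V = ΣQ_DR·Δt = 5.076 × 10^5 m³.
Runoff depth d = V / A = 57.55 mm.
C = d / P = 57.55 / 106 = 0.54.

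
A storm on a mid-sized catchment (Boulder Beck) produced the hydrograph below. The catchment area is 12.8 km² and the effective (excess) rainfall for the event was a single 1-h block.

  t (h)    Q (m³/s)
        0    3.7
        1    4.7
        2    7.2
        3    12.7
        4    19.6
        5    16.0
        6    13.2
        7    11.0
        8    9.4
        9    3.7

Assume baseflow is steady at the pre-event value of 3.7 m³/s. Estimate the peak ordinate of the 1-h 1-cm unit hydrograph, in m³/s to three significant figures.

Direct runoff: 0.0, 1.0, 3.5, 9.0, 15.9, 12.3, 9.5, 7.3, 5.7, 0.0 m³/s; ΣQ_DR = 64.20 m³/s, peak = 15.9 m³/s.
Runoff depth d = ΣQ_DR·Δt / A = 64.20 × 3600 / (12.8 km²) = 18.06 mm.
The 1-cm UH is the DRH scaled by (10 mm)/d, so U_p = 15.9 × 10/18.06 = 8.81 m³/s.

U_p ≈ 8.81 m³/s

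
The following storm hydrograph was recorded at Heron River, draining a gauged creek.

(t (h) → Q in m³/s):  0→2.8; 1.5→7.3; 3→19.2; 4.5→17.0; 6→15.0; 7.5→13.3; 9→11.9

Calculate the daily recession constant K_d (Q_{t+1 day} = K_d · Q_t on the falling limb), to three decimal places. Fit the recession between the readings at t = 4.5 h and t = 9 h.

Between t = 4.5 h and t = 9 h the flow falls from 17.0 to 11.9 m³/s over 3×1.5 h = 4.5 h.
Per-interval ratio K = (11.9/17.0)^(1/3) = 0.8879; K_d = K^(24/1.5) = 0.149.

K_d ≈ 0.149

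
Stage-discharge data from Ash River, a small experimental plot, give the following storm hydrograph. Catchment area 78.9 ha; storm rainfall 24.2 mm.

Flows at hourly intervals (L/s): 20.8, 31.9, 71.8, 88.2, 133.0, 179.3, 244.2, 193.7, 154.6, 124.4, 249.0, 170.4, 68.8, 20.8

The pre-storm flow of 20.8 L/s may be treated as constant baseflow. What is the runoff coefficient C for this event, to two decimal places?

ΣQ_DR = 1460 L/s; V = ΣQ_DR·Δt = 5.255 × 10^6 L.
Runoff depth d = V / A = 6.660 mm.
C = d / P = 6.660 / 24.2 = 0.28.

C ≈ 0.28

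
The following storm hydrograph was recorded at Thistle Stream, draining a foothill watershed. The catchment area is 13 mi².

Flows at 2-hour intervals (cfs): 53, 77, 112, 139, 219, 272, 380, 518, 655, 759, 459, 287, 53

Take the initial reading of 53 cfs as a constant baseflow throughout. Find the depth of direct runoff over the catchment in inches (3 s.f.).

d ≈ 0.785 in

Direct runoff: 0.0, 24.0, 59.0, 86.0, 166.0, 219.0, 327.0, 465.0, 602.0, 706.0, 406.0, 234.0, 0.0 cfs; ΣQ_DR = 3294 cfs.
V = ΣQ_DR · Δt = 3294 × 7200 s = 2.372 × 10^7 ft³.
Over A = 13 mi², depth = V / A = 0.785 in.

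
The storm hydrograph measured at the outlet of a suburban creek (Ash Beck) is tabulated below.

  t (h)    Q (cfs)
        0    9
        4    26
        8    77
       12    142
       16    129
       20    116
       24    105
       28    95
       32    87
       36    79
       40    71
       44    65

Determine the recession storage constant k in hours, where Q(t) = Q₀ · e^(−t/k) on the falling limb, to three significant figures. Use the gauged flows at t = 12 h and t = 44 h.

k ≈ 41.0 h

On the falling limb, Q drops from 142 to 65 cfs between t = 12 h and t = 44 h (Δt = 32 h).
k = −Δt / ln(Q₂/Q₁) = −32 / ln(65/142) = 41.0 h.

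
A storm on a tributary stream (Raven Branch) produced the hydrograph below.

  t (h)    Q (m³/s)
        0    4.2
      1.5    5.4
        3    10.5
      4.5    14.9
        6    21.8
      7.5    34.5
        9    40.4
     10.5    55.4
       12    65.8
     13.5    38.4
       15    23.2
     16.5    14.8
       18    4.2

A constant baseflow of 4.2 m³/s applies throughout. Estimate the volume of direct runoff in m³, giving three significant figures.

Direct-runoff ordinates (Q − Q_b): 0.0, 1.2, 6.3, 10.7, 17.6, 30.3, 36.2, 51.2, 61.6, 34.2, 19.0, 10.6, 0.0 m³/s.
ΣQ_DR = 278.9 m³/s.
With Δt = 1.5 h = 5400 s, V = ΣQ_DR · Δt = 278.9 × 5400 = 1.51 × 10^6 m³.

V ≈ 1.51 × 10^6 m³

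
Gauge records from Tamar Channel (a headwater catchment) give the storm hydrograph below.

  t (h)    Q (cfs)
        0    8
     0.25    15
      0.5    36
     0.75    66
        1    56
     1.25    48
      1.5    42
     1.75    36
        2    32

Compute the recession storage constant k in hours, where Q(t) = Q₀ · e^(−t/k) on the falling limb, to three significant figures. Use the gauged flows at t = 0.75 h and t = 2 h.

On the falling limb, Q drops from 66 to 32 cfs between t = 0.75 h and t = 2 h (Δt = 1.25 h).
k = −Δt / ln(Q₂/Q₁) = −1.25 / ln(32/66) = 1.73 h.

k ≈ 1.73 h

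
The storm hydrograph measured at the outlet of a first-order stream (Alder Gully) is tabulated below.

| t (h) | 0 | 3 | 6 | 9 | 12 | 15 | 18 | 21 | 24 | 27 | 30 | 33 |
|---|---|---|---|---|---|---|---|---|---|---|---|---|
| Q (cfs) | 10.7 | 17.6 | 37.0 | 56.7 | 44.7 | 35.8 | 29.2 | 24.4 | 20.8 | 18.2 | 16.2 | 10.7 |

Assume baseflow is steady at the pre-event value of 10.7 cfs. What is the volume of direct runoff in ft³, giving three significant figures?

Direct-runoff ordinates (Q − Q_b): 0.0, 6.9, 26.3, 46.0, 34.0, 25.1, 18.5, 13.7, 10.1, 7.5, 5.5, 0.0 cfs.
ΣQ_DR = 193.6 cfs.
With Δt = 3 h = 10800 s, V = ΣQ_DR · Δt = 193.6 × 10800 = 2.09 × 10^6 ft³.

V ≈ 2.09 × 10^6 ft³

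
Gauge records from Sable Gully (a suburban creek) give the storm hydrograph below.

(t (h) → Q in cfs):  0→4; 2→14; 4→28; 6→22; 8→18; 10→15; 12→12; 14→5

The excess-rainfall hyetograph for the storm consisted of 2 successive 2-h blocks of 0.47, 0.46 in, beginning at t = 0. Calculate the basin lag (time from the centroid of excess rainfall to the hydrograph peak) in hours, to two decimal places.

Centroid of excess rainfall: t_c = Σ P_i·t̄_i / ΣP_i = 1.9892 h (block centres at 1, 3 h).
Hydrograph peak occurs at t = 4 h, so basin lag t_L = 4 − 1.9892 = 2.01 h.

t_L ≈ 2.01 h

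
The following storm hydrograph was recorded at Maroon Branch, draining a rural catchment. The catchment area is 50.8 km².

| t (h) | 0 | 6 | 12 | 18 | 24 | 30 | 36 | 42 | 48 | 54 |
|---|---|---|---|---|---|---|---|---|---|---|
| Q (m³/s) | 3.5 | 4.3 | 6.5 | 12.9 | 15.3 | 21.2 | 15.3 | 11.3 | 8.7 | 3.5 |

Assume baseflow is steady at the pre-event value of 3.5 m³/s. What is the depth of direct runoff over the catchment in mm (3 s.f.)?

d ≈ 28.7 mm

Direct runoff: 0.0, 0.8, 3.0, 9.4, 11.8, 17.7, 11.8, 7.8, 5.2, 0.0 m³/s; ΣQ_DR = 67.50 m³/s.
V = ΣQ_DR · Δt = 67.50 × 21600 s = 1.458 × 10^6 m³.
Over A = 50.8 km², depth = V / A = 28.7 mm.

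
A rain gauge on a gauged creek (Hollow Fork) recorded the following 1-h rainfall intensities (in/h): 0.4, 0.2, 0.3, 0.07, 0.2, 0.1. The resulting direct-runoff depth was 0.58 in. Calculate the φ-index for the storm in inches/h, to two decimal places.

Only the 4 blocks with intensity above φ contribute runoff: 0.4, 0.2, 0.3, 0.2 in/h.
Σ(I−φ)·Δt = d  ⇒  (0.4+0.2+0.3+0.2 − 4φ)·1 = 0.58
φ = (1.100 − 0.58/1) / 4 = 0.13 in/h.

φ ≈ 0.13 in/h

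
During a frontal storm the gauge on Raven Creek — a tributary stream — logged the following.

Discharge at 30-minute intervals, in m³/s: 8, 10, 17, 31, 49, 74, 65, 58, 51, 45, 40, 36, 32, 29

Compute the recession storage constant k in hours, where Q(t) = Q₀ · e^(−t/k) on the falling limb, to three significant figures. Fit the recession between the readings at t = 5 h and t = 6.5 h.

k ≈ 4.66 h

On the falling limb, Q drops from 40 to 29 m³/s between t = 5 h and t = 6.5 h (Δt = 1.5 h).
k = −Δt / ln(Q₂/Q₁) = −1.5 / ln(29/40) = 4.66 h.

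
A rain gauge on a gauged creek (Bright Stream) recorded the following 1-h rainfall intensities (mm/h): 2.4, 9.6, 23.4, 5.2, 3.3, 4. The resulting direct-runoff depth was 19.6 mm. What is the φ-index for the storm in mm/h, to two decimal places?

Only the 2 blocks with intensity above φ contribute runoff: 9.6, 23.4 mm/h.
Σ(I−φ)·Δt = d  ⇒  (9.6+23.4 − 2φ)·1 = 19.6
φ = (33.00 − 19.6/1) / 2 = 6.70 mm/h.

φ ≈ 6.70 mm/h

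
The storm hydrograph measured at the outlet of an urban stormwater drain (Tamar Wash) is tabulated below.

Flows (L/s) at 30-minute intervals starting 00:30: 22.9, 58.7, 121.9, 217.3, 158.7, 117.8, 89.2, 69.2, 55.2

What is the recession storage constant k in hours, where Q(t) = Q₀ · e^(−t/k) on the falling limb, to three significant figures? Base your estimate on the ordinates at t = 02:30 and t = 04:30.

k ≈ 1.89 h

On the falling limb, Q drops from 158.7 to 55.2 L/s between t = 02:30 and t = 04:30 (Δt = 2 h).
k = −Δt / ln(Q₂/Q₁) = −2 / ln(55.2/158.7) = 1.89 h.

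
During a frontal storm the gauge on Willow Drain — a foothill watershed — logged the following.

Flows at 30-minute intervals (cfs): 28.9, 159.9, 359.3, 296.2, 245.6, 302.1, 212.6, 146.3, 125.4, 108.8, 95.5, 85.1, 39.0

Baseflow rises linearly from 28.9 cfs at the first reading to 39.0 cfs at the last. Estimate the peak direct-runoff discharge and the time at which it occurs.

Q_p = 328.72 cfs at t = 1 h

Subtracting baseflow gives direct-runoff ordinates: 0.00, 130.16, 328.72, 264.77, 213.33, 268.99, 178.65, 111.51, 89.77, 72.33, 58.18, 46.94, 0.00 cfs.
The maximum is 328.72 cfs, occurring at the reading for t = 1 h.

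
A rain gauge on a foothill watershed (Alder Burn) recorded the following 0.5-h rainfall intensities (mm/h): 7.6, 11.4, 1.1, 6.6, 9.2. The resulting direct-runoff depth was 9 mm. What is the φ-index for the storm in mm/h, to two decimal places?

φ ≈ 4.20 mm/h

Only the 4 blocks with intensity above φ contribute runoff: 7.6, 11.4, 6.6, 9.2 mm/h.
Σ(I−φ)·Δt = d  ⇒  (7.6+11.4+6.6+9.2 − 4φ)·0.5 = 9
φ = (34.80 − 9/0.5) / 4 = 4.20 mm/h.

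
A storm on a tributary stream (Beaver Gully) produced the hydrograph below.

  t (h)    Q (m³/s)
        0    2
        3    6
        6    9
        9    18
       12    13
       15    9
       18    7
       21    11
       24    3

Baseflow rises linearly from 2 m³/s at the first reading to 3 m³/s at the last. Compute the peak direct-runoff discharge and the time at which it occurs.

Subtracting baseflow gives direct-runoff ordinates: 0.00, 3.88, 6.75, 15.62, 10.50, 6.38, 4.25, 8.12, 0.00 m³/s.
The maximum is 15.62 m³/s, occurring at the reading for t = 9 h.

Q_p = 15.62 m³/s at t = 9 h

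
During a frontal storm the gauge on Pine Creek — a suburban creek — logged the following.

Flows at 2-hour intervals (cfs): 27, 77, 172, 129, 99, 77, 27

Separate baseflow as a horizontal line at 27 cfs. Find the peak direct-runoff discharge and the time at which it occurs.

Subtracting baseflow gives direct-runoff ordinates: 0.0, 50.0, 145.0, 102.0, 72.0, 50.0, 0.0 cfs.
The maximum is 145.0 cfs, occurring at the reading for t = 4 h.

Q_p = 145.0 cfs at t = 4 h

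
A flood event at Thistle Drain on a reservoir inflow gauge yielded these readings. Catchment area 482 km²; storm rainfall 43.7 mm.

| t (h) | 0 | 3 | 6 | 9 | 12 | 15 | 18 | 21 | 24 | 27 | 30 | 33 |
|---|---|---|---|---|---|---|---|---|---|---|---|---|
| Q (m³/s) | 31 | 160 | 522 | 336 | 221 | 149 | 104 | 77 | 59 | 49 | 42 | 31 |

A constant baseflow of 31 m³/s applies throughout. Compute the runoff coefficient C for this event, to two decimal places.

C ≈ 0.72

ΣQ_DR = 1409 m³/s; V = ΣQ_DR·Δt = 1.522 × 10^7 m³.
Runoff depth d = V / A = 31.57 mm.
C = d / P = 31.57 / 43.7 = 0.72.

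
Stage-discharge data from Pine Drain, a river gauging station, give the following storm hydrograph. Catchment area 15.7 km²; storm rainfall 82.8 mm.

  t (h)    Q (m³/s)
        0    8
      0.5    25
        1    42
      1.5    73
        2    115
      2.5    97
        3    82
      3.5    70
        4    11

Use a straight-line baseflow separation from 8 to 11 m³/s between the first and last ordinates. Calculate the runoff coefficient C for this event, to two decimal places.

C ≈ 0.61

ΣQ_DR = 437.5 m³/s; V = ΣQ_DR·Δt = 7.875 × 10^5 m³.
Runoff depth d = V / A = 50.16 mm.
C = d / P = 50.16 / 82.8 = 0.61.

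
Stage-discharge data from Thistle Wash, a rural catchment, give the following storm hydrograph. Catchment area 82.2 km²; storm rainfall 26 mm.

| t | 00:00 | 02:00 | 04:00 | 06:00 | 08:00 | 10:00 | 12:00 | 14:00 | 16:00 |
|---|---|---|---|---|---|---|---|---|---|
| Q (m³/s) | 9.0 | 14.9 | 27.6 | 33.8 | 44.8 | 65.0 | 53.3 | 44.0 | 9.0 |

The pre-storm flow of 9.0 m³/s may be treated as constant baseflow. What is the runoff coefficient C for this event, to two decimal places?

C ≈ 0.74

ΣQ_DR = 220.4 m³/s; V = ΣQ_DR·Δt = 1.587 × 10^6 m³.
Runoff depth d = V / A = 19.31 mm.
C = d / P = 19.31 / 26 = 0.74.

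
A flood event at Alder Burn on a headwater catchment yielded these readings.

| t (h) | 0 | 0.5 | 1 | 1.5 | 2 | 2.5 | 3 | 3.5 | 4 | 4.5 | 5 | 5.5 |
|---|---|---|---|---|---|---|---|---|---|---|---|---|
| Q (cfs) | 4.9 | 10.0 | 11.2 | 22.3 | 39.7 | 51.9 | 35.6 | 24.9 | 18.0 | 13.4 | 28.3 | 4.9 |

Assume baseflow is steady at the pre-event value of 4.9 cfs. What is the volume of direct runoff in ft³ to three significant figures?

V ≈ 3.71 × 10^5 ft³

Direct-runoff ordinates (Q − Q_b): 0.0, 5.1, 6.3, 17.4, 34.8, 47.0, 30.7, 20.0, 13.1, 8.5, 23.4, 0.0 cfs.
ΣQ_DR = 206.3 cfs.
With Δt = 0.5 h = 1800 s, V = ΣQ_DR · Δt = 206.3 × 1800 = 3.71 × 10^5 ft³.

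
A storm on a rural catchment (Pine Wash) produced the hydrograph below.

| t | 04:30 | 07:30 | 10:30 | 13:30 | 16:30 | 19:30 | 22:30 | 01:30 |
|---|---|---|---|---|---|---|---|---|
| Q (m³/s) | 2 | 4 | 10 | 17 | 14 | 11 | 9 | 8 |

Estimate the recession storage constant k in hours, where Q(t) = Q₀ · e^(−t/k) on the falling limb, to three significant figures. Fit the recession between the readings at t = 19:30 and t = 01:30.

On the falling limb, Q drops from 11 to 8 m³/s between t = 19:30 and t = 01:30 (Δt = 6 h).
k = −Δt / ln(Q₂/Q₁) = −6 / ln(8/11) = 18.8 h.

k ≈ 18.8 h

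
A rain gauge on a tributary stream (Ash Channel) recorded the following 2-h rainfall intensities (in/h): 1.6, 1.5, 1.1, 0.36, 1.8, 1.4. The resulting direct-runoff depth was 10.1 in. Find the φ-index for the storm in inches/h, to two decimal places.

Only the 5 blocks with intensity above φ contribute runoff: 1.6, 1.5, 1.1, 1.8, 1.4 in/h.
Σ(I−φ)·Δt = d  ⇒  (1.6+1.5+1.1+1.8+1.4 − 5φ)·2 = 10.1
φ = (7.400 − 10.1/2) / 5 = 0.47 in/h.

φ ≈ 0.47 in/h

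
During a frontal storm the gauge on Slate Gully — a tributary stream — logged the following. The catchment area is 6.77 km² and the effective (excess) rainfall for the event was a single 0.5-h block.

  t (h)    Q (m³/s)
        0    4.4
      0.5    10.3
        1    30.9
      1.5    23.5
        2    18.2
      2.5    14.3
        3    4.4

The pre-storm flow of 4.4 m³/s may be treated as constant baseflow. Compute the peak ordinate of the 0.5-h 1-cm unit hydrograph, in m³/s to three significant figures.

U_p ≈ 13.3 m³/s

Direct runoff: 0.0, 5.9, 26.5, 19.1, 13.8, 9.9, 0.0 m³/s; ΣQ_DR = 75.20 m³/s, peak = 26.5 m³/s.
Runoff depth d = ΣQ_DR·Δt / A = 75.20 × 1800 / (6.77 km²) = 19.99 mm.
The 1-cm UH is the DRH scaled by (10 mm)/d, so U_p = 26.5 × 10/19.99 = 13.3 m³/s.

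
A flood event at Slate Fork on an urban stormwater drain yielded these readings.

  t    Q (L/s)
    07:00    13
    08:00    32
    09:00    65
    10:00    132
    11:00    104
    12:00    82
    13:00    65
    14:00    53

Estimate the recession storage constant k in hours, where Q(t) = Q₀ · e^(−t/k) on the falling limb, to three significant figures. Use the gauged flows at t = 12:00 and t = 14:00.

k ≈ 4.58 h

On the falling limb, Q drops from 82 to 53 L/s between t = 12:00 and t = 14:00 (Δt = 2 h).
k = −Δt / ln(Q₂/Q₁) = −2 / ln(53/82) = 4.58 h.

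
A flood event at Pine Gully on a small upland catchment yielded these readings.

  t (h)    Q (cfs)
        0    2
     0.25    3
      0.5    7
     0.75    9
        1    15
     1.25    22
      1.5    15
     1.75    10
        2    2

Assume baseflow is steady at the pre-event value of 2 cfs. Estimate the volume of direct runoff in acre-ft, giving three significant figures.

Direct-runoff ordinates (Q − Q_b): 0.0, 1.0, 5.0, 7.0, 13.0, 20.0, 13.0, 8.0, 0.0 cfs.
ΣQ_DR = 67.00 cfs.
With Δt = 0.25 h = 900 s, V = ΣQ_DR · Δt = 67.00 × 900 = 60300 ft³ = 1.38 acre-ft.

V ≈ 1.38 acre-ft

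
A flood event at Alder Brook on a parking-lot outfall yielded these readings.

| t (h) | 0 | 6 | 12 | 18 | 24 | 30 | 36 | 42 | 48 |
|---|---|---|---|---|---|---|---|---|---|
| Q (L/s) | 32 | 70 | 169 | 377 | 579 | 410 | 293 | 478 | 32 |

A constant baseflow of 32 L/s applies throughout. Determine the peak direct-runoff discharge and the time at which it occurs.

Subtracting baseflow gives direct-runoff ordinates: 0.0, 38.0, 137.0, 345.0, 547.0, 378.0, 261.0, 446.0, 0.0 L/s.
The maximum is 547.0 L/s, occurring at the reading for t = 24 h.

Q_p = 547.0 L/s at t = 24 h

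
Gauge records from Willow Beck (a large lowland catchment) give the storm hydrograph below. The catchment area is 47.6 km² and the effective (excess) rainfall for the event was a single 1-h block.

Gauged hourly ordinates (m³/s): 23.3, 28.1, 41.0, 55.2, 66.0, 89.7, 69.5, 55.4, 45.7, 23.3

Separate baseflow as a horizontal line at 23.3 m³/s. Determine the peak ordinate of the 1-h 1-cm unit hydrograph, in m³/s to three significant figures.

U_p ≈ 33.2 m³/s

Direct runoff: 0.0, 4.8, 17.7, 31.9, 42.7, 66.4, 46.2, 32.1, 22.4, 0.0 m³/s; ΣQ_DR = 264.2 m³/s, peak = 66.4 m³/s.
Runoff depth d = ΣQ_DR·Δt / A = 264.2 × 3600 / (47.6 km²) = 19.98 mm.
The 1-cm UH is the DRH scaled by (10 mm)/d, so U_p = 66.4 × 10/19.98 = 33.2 m³/s.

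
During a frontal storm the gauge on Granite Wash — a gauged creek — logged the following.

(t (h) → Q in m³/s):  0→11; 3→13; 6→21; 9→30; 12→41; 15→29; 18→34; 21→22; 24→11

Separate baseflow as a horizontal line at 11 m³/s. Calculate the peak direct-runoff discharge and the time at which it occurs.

Q_p = 30.0 m³/s at t = 12 h

Subtracting baseflow gives direct-runoff ordinates: 0.0, 2.0, 10.0, 19.0, 30.0, 18.0, 23.0, 11.0, 0.0 m³/s.
The maximum is 30.0 m³/s, occurring at the reading for t = 12 h.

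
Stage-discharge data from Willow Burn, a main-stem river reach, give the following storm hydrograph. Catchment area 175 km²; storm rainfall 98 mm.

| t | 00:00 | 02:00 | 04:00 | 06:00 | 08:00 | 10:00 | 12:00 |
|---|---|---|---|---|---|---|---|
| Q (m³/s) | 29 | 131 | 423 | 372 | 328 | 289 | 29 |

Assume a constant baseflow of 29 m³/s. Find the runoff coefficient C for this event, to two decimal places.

ΣQ_DR = 1398 m³/s; V = ΣQ_DR·Δt = 1.007 × 10^7 m³.
Runoff depth d = V / A = 57.52 mm.
C = d / P = 57.52 / 98 = 0.59.

C ≈ 0.59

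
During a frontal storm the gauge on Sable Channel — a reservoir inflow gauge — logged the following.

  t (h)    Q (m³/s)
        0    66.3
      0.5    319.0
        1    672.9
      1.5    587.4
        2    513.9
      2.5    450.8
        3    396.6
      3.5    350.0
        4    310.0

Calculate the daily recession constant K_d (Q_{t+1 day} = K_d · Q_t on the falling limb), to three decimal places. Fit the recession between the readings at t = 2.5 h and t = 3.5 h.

Between t = 2.5 h and t = 3.5 h the flow falls from 450.8 to 350.0 m³/s over 2×0.5 h = 1 h.
Per-interval ratio K = (350.0/450.8)^(1/2) = 0.8811; K_d = K^(24/0.5) = 0.002.

K_d ≈ 0.002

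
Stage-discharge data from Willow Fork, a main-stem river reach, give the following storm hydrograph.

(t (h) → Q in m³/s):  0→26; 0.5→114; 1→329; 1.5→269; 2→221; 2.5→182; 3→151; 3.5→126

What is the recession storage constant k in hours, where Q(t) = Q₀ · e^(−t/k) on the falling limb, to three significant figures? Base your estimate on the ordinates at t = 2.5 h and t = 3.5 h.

On the falling limb, Q drops from 182 to 126 m³/s between t = 2.5 h and t = 3.5 h (Δt = 1 h).
k = −Δt / ln(Q₂/Q₁) = −1 / ln(126/182) = 2.72 h.

k ≈ 2.72 h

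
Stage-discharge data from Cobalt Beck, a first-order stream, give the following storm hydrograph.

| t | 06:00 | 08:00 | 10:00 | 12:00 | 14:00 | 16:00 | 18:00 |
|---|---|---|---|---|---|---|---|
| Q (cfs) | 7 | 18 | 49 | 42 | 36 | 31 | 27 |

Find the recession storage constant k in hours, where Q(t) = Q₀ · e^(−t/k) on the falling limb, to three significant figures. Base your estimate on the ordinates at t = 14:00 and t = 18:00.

k ≈ 13.9 h

On the falling limb, Q drops from 36 to 27 cfs between t = 14:00 and t = 18:00 (Δt = 4 h).
k = −Δt / ln(Q₂/Q₁) = −4 / ln(27/36) = 13.9 h.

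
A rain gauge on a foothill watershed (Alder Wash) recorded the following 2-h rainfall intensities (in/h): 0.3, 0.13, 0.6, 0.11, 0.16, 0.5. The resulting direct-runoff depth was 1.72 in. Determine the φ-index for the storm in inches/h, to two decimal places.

Only the 3 blocks with intensity above φ contribute runoff: 0.3, 0.6, 0.5 in/h.
Σ(I−φ)·Δt = d  ⇒  (0.3+0.6+0.5 − 3φ)·2 = 1.72
φ = (1.400 − 1.72/2) / 3 = 0.18 in/h.

φ ≈ 0.18 in/h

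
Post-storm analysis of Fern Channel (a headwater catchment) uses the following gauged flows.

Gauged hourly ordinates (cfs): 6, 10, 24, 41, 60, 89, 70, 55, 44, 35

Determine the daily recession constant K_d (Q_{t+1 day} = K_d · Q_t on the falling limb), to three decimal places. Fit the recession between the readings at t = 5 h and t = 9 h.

Between t = 5 h and t = 9 h the flow falls from 89 to 35 cfs over 4×1 h = 4 h.
Per-interval ratio K = (35/89)^(1/4) = 0.7919; K_d = K^(24/1) = 0.004.

K_d ≈ 0.004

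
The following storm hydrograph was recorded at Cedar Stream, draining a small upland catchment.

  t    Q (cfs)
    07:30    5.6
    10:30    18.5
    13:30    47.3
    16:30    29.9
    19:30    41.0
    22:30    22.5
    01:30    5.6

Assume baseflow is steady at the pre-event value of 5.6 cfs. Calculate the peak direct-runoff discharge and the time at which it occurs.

Subtracting baseflow gives direct-runoff ordinates: 0.0, 12.9, 41.7, 24.3, 35.4, 16.9, 0.0 cfs.
The maximum is 41.7 cfs, occurring at the reading for t = 13:30.

Q_p = 41.7 cfs at t = 13:30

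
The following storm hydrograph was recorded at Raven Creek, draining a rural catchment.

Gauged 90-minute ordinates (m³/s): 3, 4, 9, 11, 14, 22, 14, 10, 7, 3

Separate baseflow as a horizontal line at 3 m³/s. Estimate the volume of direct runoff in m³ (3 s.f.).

Direct-runoff ordinates (Q − Q_b): 0.0, 1.0, 6.0, 8.0, 11.0, 19.0, 11.0, 7.0, 4.0, 0.0 m³/s.
ΣQ_DR = 67.00 m³/s.
With Δt = 1.5 h = 5400 s, V = ΣQ_DR · Δt = 67.00 × 5400 = 3.62 × 10^5 m³.

V ≈ 3.62 × 10^5 m³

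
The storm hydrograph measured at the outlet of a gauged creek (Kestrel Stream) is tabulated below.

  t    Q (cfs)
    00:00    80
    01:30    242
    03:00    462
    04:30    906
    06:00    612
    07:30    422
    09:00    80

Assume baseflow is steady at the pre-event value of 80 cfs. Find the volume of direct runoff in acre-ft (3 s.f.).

V ≈ 278 acre-ft

Direct-runoff ordinates (Q − Q_b): 0.0, 162.0, 382.0, 826.0, 532.0, 342.0, 0.0 cfs.
ΣQ_DR = 2244 cfs.
With Δt = 1.5 h = 5400 s, V = ΣQ_DR · Δt = 2244 × 5400 = 1.21 × 10^7 ft³ = 278 acre-ft.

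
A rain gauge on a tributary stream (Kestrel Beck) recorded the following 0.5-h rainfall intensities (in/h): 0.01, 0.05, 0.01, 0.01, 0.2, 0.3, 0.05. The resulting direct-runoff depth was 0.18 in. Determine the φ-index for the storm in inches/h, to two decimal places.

Only the 2 blocks with intensity above φ contribute runoff: 0.2, 0.3 in/h.
Σ(I−φ)·Δt = d  ⇒  (0.2+0.3 − 2φ)·0.5 = 0.18
φ = (0.5000 − 0.18/0.5) / 2 = 0.07 in/h.

φ ≈ 0.07 in/h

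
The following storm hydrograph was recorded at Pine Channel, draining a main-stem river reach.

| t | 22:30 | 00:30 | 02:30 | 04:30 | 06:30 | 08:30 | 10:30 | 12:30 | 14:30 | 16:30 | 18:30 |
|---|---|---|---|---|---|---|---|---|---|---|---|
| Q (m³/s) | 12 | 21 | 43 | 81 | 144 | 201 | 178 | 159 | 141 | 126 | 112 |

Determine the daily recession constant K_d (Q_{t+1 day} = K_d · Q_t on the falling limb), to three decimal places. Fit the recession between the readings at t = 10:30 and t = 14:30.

Between t = 10:30 and t = 14:30 the flow falls from 178 to 141 m³/s over 2×2 h = 4 h.
Per-interval ratio K = (141/178)^(1/2) = 0.8900; K_d = K^(24/2) = 0.247.

K_d ≈ 0.247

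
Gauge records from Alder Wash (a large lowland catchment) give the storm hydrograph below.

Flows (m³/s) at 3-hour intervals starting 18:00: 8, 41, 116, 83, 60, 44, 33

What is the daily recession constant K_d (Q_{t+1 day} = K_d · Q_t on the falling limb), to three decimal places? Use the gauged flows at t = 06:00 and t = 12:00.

K_d ≈ 0.092

Between t = 06:00 and t = 12:00 the flow falls from 60 to 33 m³/s over 2×3 h = 6 h.
Per-interval ratio K = (33/60)^(1/2) = 0.7416; K_d = K^(24/3) = 0.092.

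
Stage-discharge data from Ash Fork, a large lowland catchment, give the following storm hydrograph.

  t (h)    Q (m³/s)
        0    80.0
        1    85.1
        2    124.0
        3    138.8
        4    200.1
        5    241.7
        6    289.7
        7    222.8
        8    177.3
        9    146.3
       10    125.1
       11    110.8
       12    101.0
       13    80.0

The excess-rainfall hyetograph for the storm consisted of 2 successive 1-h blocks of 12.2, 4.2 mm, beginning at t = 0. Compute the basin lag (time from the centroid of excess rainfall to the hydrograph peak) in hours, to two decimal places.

t_L ≈ 5.24 h

Centroid of excess rainfall: t_c = Σ P_i·t̄_i / ΣP_i = 0.7561 h (block centres at 0.5, 1.5 h).
Hydrograph peak occurs at t = 6 h, so basin lag t_L = 6 − 0.7561 = 5.24 h.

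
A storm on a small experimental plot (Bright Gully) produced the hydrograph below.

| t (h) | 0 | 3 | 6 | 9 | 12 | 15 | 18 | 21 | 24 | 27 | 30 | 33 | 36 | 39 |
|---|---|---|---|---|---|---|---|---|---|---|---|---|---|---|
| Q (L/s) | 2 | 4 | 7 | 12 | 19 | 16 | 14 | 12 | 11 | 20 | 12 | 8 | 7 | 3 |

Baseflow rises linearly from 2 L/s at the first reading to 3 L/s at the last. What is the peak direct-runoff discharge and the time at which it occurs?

Q_p = 17.31 L/s at t = 27 h

Subtracting baseflow gives direct-runoff ordinates: 0.00, 1.92, 4.85, 9.77, 16.69, 13.62, 11.54, 9.46, 8.38, 17.31, 9.23, 5.15, 4.08, 0.00 L/s.
The maximum is 17.31 L/s, occurring at the reading for t = 27 h.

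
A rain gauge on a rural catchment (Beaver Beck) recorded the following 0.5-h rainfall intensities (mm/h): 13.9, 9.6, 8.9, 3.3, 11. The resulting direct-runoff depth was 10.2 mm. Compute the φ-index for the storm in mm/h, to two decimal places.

φ ≈ 5.75 mm/h

Only the 4 blocks with intensity above φ contribute runoff: 13.9, 9.6, 8.9, 11 mm/h.
Σ(I−φ)·Δt = d  ⇒  (13.9+9.6+8.9+11 − 4φ)·0.5 = 10.2
φ = (43.40 − 10.2/0.5) / 4 = 5.75 mm/h.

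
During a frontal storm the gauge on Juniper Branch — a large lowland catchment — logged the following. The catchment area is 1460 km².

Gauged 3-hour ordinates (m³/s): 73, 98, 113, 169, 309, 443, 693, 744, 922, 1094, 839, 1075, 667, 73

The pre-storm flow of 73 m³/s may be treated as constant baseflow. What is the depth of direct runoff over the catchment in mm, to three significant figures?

Direct runoff: 0.0, 25.0, 40.0, 96.0, 236.0, 370.0, 620.0, 671.0, 849.0, 1021.0, 766.0, 1002.0, 594.0, 0.0 m³/s; ΣQ_DR = 6290 m³/s.
V = ΣQ_DR · Δt = 6290 × 10800 s = 6.793 × 10^7 m³.
Over A = 1460 km², depth = V / A = 46.5 mm.

d ≈ 46.5 mm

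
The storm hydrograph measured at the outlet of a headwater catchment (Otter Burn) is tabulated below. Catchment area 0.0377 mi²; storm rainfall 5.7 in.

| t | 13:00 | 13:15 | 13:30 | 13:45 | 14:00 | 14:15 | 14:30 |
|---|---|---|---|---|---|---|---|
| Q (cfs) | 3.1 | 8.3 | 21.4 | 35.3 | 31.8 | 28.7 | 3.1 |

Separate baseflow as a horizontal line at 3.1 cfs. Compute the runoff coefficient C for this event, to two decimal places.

C ≈ 0.20

ΣQ_DR = 110.0 cfs; V = ΣQ_DR·Δt = 99000 ft³.
Runoff depth d = V / A = 1.130 in.
C = d / P = 1.130 / 5.7 = 0.20.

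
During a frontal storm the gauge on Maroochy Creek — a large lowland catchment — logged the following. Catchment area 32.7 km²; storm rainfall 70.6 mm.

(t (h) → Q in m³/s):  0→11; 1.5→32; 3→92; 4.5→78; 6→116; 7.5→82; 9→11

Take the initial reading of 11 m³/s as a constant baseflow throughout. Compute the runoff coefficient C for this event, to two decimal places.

C ≈ 0.81

ΣQ_DR = 345.0 m³/s; V = ΣQ_DR·Δt = 1.863 × 10^6 m³.
Runoff depth d = V / A = 56.97 mm.
C = d / P = 56.97 / 70.6 = 0.81.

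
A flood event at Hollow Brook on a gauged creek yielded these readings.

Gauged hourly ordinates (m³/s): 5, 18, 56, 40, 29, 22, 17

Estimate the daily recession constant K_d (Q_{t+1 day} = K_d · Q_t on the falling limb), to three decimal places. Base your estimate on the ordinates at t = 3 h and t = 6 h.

K_d ≈ 0.001

Between t = 3 h and t = 6 h the flow falls from 40 to 17 m³/s over 3×1 h = 3 h.
Per-interval ratio K = (17/40)^(1/3) = 0.7518; K_d = K^(24/1) = 0.001.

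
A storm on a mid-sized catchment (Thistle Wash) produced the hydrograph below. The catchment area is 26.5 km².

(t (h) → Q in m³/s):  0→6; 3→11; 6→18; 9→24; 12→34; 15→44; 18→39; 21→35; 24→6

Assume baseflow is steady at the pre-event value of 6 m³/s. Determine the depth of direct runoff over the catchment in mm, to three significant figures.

d ≈ 66.4 mm

Direct runoff: 0.0, 5.0, 12.0, 18.0, 28.0, 38.0, 33.0, 29.0, 0.0 m³/s; ΣQ_DR = 163.0 m³/s.
V = ΣQ_DR · Δt = 163.0 × 10800 s = 1.760 × 10^6 m³.
Over A = 26.5 km², depth = V / A = 66.4 mm.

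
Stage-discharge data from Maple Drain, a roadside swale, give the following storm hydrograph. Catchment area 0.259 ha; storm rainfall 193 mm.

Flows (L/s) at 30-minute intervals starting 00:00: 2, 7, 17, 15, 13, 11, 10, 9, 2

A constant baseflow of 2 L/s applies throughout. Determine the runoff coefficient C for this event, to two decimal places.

ΣQ_DR = 68.00 L/s; V = ΣQ_DR·Δt = 1.224 × 10^5 L.
Runoff depth d = V / A = 47.26 mm.
C = d / P = 47.26 / 193 = 0.24.

C ≈ 0.24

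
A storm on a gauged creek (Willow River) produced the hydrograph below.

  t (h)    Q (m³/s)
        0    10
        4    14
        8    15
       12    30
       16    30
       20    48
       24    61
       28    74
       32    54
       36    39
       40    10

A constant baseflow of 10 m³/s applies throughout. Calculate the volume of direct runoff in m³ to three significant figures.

Direct-runoff ordinates (Q − Q_b): 0.0, 4.0, 5.0, 20.0, 20.0, 38.0, 51.0, 64.0, 44.0, 29.0, 0.0 m³/s.
ΣQ_DR = 275.0 m³/s.
With Δt = 4 h = 14400 s, V = ΣQ_DR · Δt = 275.0 × 14400 = 3.96 × 10^6 m³.

V ≈ 3.96 × 10^6 m³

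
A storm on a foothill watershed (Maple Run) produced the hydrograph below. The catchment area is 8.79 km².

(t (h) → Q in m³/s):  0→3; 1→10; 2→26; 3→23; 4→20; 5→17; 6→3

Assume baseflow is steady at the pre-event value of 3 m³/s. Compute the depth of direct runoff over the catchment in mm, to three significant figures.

d ≈ 33.2 mm

Direct runoff: 0.0, 7.0, 23.0, 20.0, 17.0, 14.0, 0.0 m³/s; ΣQ_DR = 81.00 m³/s.
V = ΣQ_DR · Δt = 81.00 × 3600 s = 2.916 × 10^5 m³.
Over A = 8.79 km², depth = V / A = 33.2 mm.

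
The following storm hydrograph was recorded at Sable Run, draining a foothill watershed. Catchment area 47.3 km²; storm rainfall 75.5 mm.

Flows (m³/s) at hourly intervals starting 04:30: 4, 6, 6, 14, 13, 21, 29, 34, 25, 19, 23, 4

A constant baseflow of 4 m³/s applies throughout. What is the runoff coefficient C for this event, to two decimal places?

C ≈ 0.15

ΣQ_DR = 150.0 m³/s; V = ΣQ_DR·Δt = 5.400 × 10^5 m³.
Runoff depth d = V / A = 11.42 mm.
C = d / P = 11.42 / 75.5 = 0.15.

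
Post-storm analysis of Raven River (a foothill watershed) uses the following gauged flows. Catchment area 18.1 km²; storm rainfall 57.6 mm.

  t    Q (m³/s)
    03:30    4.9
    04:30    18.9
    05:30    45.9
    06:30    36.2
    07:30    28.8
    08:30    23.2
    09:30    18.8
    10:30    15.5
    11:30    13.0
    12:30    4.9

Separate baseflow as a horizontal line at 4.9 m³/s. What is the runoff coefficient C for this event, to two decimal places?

C ≈ 0.56

ΣQ_DR = 161.1 m³/s; V = ΣQ_DR·Δt = 5.800 × 10^5 m³.
Runoff depth d = V / A = 32.04 mm.
C = d / P = 32.04 / 57.6 = 0.56.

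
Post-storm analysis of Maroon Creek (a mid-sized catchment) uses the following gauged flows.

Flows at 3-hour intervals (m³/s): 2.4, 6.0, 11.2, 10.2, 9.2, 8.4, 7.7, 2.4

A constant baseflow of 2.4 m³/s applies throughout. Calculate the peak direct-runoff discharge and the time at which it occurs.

Q_p = 8.8 m³/s at t = 6 h

Subtracting baseflow gives direct-runoff ordinates: 0.0, 3.6, 8.8, 7.8, 6.8, 6.0, 5.3, 0.0 m³/s.
The maximum is 8.8 m³/s, occurring at the reading for t = 6 h.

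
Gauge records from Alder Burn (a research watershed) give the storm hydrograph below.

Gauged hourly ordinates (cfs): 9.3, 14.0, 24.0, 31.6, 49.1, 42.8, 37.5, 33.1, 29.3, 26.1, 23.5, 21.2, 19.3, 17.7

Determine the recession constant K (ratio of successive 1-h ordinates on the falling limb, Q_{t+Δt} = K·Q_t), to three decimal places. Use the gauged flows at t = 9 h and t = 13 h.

K ≈ 0.907

Using the recession-limb readings at t = 9 h and t = 13 h: Q falls from 26.1 to 17.7 cfs over 4 intervals.
K = (Q₂/Q₁)^(1/4) = (17.7/26.1)^(1/4) = 0.907.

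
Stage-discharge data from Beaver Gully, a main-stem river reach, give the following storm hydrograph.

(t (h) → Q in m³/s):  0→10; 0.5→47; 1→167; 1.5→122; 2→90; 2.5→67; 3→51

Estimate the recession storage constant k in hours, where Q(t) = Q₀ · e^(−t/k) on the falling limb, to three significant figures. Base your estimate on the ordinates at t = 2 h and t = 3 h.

k ≈ 1.76 h

On the falling limb, Q drops from 90 to 51 m³/s between t = 2 h and t = 3 h (Δt = 1 h).
k = −Δt / ln(Q₂/Q₁) = −1 / ln(51/90) = 1.76 h.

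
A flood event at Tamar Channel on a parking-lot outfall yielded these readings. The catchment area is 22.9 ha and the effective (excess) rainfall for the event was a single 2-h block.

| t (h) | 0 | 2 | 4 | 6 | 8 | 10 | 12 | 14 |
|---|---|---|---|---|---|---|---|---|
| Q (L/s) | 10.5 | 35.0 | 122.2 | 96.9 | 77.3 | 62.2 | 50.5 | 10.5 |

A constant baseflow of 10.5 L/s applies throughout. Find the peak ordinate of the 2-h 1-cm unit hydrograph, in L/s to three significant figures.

U_p ≈ 93.2 L/s

Direct runoff: 0.0, 24.5, 111.7, 86.4, 66.8, 51.7, 40.0, 0.0 L/s; ΣQ_DR = 381.1 L/s, peak = 111.7 L/s.
Runoff depth d = ΣQ_DR·Δt / A = 381.1 × 7200 / (22.9 ha) = 11.98 mm.
The 1-cm UH is the DRH scaled by (10 mm)/d, so U_p = 111.7 × 10/11.98 = 93.2 L/s.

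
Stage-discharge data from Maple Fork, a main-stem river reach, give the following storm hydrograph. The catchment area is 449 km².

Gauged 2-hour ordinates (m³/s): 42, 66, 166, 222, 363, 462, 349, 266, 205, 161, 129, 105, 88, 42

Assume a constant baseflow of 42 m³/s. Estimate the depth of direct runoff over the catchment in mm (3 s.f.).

Direct runoff: 0.0, 24.0, 124.0, 180.0, 321.0, 420.0, 307.0, 224.0, 163.0, 119.0, 87.0, 63.0, 46.0, 0.0 m³/s; ΣQ_DR = 2078 m³/s.
V = ΣQ_DR · Δt = 2078 × 7200 s = 1.496 × 10^7 m³.
Over A = 449 km², depth = V / A = 33.3 mm.

d ≈ 33.3 mm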